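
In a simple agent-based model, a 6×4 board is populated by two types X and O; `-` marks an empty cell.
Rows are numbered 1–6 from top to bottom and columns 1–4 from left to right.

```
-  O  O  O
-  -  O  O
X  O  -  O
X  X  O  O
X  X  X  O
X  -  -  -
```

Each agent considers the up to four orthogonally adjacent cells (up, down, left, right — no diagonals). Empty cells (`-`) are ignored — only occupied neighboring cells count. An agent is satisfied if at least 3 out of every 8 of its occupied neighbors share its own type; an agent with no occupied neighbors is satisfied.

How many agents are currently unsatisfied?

3

Row 1: (1,2)O 1/1 satisfied · (1,3)O 3/3 satisfied · (1,4)O 2/2 satisfied
Row 2: (2,3)O 2/2 satisfied · (2,4)O 3/3 satisfied
Row 3: (3,1)X 1/2 satisfied · (3,2)O 0/2 not · (3,4)O 2/2 satisfied
Row 4: (4,1)X 3/3 satisfied · (4,2)X 2/4 satisfied · (4,3)O 1/3 not · (4,4)O 3/3 satisfied
Row 5: (5,1)X 3/3 satisfied · (5,2)X 3/3 satisfied · (5,3)X 1/3 not · (5,4)O 1/2 satisfied
Row 6: (6,1)X 1/1 satisfied
Unsatisfied: (3,2), (4,3), (5,3) — 3 in total.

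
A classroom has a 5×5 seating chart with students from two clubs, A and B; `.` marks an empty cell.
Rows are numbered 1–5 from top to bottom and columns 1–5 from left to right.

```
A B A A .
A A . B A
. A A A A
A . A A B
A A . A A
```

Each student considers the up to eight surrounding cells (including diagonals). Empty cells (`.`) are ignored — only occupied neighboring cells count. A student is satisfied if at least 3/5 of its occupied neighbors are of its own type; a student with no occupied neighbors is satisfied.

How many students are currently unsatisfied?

Row 1: (1,1)A 2/3 ok · (1,2)B 0/4 unhappy · (1,3)A 2/4 unhappy · (1,4)A 2/3 ok
Row 2: (2,1)A 3/4 ok · (2,2)A 5/6 ok · (2,4)B 0/6 unhappy · (2,5)A 3/4 ok
Row 3: (3,2)A 5/5 ok · (3,3)A 5/6 ok · (3,4)A 5/7 ok · (3,5)A 3/5 ok
Row 4: (4,1)A 3/3 ok · (4,3)A 6/6 ok · (4,4)A 6/7 ok · (4,5)B 0/5 unhappy
Row 5: (5,1)A 2/2 ok · (5,2)A 3/3 ok · (5,4)A 3/4 ok · (5,5)A 2/3 ok
Unsatisfied: (1,2), (1,3), (2,4), (4,5) — 4 in total.

4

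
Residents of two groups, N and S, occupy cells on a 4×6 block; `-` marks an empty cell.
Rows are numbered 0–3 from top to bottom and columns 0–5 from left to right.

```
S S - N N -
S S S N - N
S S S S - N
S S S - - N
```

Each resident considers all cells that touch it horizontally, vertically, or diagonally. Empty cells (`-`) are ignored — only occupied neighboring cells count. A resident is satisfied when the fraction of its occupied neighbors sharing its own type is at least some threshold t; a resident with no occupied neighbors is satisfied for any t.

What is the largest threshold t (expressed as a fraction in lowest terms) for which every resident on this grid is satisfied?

2/5

Row 0: (0,0)S 3/3 · (0,1)S 4/4 · (0,3)N 2/3 · (0,4)N 3/3
Row 1: (1,0)S 5/5 · (1,1)S 7/7 · (1,2)S 5/7 · (1,3)N 2/5 · (1,5)N 2/2
Row 2: (2,0)S 5/5 · (2,1)S 8/8 · (2,2)S 6/7 · (2,3)S 3/4 · (2,5)N 2/2
Row 3: (3,0)S 3/3 · (3,1)S 5/5 · (3,2)S 4/4 · (3,5)N 1/1
The smallest same-type fraction is 2/5 at (1,3), which reduces to 2/5. Any threshold above that leaves this resident unsatisfied.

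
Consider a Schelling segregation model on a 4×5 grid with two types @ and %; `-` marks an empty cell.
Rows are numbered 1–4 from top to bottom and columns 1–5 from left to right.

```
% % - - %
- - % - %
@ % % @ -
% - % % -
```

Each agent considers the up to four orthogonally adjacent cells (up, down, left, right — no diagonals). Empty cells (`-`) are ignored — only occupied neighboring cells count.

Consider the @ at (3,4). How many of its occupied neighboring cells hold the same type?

Occupied neighbors of (3,4): (4,4)=%, (3,3)=%.
Same type (@): 0 of 2.

0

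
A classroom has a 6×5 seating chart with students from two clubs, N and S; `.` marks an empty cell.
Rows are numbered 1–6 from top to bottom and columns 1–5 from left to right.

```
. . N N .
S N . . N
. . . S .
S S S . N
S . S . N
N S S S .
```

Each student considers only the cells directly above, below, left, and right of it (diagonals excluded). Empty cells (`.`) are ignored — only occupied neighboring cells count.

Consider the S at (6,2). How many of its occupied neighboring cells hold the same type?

Occupied neighbors of (6,2): (6,1)=N, (6,3)=S.
Same type (S): 1 of 2.

1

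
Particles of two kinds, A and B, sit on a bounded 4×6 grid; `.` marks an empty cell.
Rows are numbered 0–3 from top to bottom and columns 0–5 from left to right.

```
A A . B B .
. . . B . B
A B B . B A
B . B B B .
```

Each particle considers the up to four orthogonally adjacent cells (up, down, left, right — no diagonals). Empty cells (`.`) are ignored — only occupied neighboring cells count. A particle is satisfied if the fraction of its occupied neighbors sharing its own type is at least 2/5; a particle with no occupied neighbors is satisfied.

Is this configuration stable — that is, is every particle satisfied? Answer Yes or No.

(0,0)A 1/1 ✓
(0,1)A 1/1 ✓
(0,3)B 2/2 ✓
(0,4)B 1/1 ✓
(1,3)B 1/1 ✓
(1,5)B 0/1 ✗
(2,0)A 0/2 ✗
(2,1)B 1/2 ✓
(2,2)B 2/2 ✓
(2,4)B 1/2 ✓
(2,5)A 0/2 ✗
(3,0)B 0/1 ✗
(3,2)B 2/2 ✓
(3,3)B 2/2 ✓
(3,4)B 2/2 ✓
For instance (1,5) has only 0/1 same-type neighbors, below 2/5.

No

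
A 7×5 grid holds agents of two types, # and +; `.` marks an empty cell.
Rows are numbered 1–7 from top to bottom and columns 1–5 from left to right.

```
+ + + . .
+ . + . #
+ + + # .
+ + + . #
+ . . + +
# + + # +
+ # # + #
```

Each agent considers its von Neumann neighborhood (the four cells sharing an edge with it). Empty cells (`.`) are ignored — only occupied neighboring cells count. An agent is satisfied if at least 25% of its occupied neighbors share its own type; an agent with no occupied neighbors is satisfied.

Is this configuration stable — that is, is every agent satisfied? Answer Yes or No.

No

Row 1: (1,1)+ 2/2 satisfied · (1,2)+ 2/2 satisfied · (1,3)+ 2/2 satisfied
Row 2: (2,1)+ 2/2 satisfied · (2,3)+ 2/2 satisfied · (2,5)# 0/0 satisfied
Row 3: (3,1)+ 3/3 satisfied · (3,2)+ 3/3 satisfied · (3,3)+ 3/4 satisfied · (3,4)# 0/1 not
Row 4: (4,1)+ 3/3 satisfied · (4,2)+ 3/3 satisfied · (4,3)+ 2/2 satisfied · (4,5)# 0/1 not
Row 5: (5,1)+ 1/2 satisfied · (5,4)+ 1/2 satisfied · (5,5)+ 2/3 satisfied
Row 6: (6,1)# 0/3 not · (6,2)+ 1/3 satisfied · (6,3)+ 1/3 satisfied · (6,4)# 0/4 not · (6,5)+ 1/3 satisfied
Row 7: (7,1)+ 0/2 not · (7,2)# 1/3 satisfied · (7,3)# 1/3 satisfied · (7,4)+ 0/3 not · (7,5)# 0/2 not
For instance (3,4) has only 0/1 same-type neighbors, below 1/4.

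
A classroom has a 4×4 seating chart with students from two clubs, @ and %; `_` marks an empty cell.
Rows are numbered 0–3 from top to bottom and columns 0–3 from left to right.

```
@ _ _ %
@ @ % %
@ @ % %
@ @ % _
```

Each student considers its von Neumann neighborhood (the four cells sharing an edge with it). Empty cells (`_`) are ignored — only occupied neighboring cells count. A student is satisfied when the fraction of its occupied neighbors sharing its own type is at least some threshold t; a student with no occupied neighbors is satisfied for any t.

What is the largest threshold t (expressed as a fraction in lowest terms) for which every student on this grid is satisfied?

Row 0: (0,0)@ 1/1 · (0,3)% 1/1
Row 1: (1,0)@ 3/3 · (1,1)@ 2/3 · (1,2)% 2/3 · (1,3)% 3/3
Row 2: (2,0)@ 3/3 · (2,1)@ 3/4 · (2,2)% 3/4 · (2,3)% 2/2
Row 3: (3,0)@ 2/2 · (3,1)@ 2/3 · (3,2)% 1/2
The smallest same-type fraction is 1/2 at (3,2), which reduces to 1/2. Any threshold above that leaves this student unsatisfied.

1/2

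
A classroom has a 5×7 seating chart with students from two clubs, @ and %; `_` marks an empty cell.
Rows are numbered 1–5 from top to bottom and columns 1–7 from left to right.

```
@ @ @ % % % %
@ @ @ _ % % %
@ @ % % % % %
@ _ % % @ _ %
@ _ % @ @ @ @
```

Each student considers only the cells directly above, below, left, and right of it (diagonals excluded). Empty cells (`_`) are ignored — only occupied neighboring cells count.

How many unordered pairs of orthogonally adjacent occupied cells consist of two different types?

Scan each occupied cell's neighbors to the right and below so each pair is counted once.
Row 1: @(1,1)–@(1,2)= @(1,1)–@(2,1)= @(1,2)–@(1,3)= @(1,2)–@(2,2)= @(1,3)–%(1,4)≠ @(1,3)–@(2,3)= %(1,4)–%(1,5)= %(1,5)–%(1,6)= %(1,5)–%(2,5)= %(1,6)–%(1,7)= %(1,6)–%(2,6)= %(1,7)–%(2,7)=  → 1/12 unlike.
Row 2: @(2,1)–@(2,2)= @(2,1)–@(3,1)= @(2,2)–@(2,3)= @(2,2)–@(3,2)= @(2,3)–%(3,3)≠ %(2,5)–%(2,6)= %(2,5)–%(3,5)= %(2,6)–%(2,7)= %(2,6)–%(3,6)= %(2,7)–%(3,7)=  → 1/10 unlike.
Row 3: @(3,1)–@(3,2)= @(3,1)–@(4,1)= @(3,2)–%(3,3)≠ %(3,3)–%(3,4)= %(3,3)–%(4,3)= %(3,4)–%(3,5)= %(3,4)–%(4,4)= %(3,5)–%(3,6)= %(3,5)–@(4,5)≠ %(3,6)–%(3,7)= %(3,7)–%(4,7)=  → 2/11 unlike.
Row 4: @(4,1)–@(5,1)= %(4,3)–%(4,4)= %(4,3)–%(5,3)= %(4,4)–@(4,5)≠ %(4,4)–@(5,4)≠ @(4,5)–@(5,5)= %(4,7)–@(5,7)≠  → 3/7 unlike.
Row 5: %(5,3)–@(5,4)≠ @(5,4)–@(5,5)= @(5,5)–@(5,6)= @(5,6)–@(5,7)=  → 1/4 unlike.
Total adjacent occupied pairs: 44; unlike-type pairs: 8.

8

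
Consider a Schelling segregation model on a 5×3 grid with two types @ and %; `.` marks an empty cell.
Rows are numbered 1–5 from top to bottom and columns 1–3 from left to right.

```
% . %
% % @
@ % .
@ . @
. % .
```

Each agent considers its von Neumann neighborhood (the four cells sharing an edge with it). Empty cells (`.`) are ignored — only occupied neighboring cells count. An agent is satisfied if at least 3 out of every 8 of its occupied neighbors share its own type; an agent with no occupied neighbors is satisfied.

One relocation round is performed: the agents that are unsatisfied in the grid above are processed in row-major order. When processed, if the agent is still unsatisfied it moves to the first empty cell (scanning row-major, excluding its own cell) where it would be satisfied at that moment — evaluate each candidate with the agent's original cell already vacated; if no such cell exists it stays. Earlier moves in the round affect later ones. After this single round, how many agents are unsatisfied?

Initially unsatisfied (in order): (1,3), (2,3), (3,1).
  (1,3) → (1,2).
  (2,3) → (3,3).
  (3,1) → (2,3).
Resulting grid:
% % .
% % @
. % @
@ . @
. % .
All satisfied now.

0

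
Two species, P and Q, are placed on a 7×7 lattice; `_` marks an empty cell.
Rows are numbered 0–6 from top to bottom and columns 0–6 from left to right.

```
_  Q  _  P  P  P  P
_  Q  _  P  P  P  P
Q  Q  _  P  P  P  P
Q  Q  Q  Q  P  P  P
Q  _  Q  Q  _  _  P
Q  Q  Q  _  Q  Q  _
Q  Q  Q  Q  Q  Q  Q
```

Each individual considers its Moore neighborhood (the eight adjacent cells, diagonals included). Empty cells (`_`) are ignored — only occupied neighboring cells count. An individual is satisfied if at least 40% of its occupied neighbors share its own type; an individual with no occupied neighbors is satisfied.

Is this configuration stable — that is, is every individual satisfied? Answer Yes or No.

Row 0: (0,1)Q 1/1 ✓ · (0,3)P 3/3 ✓ · (0,4)P 5/5 ✓ · (0,5)P 5/5 ✓ · (0,6)P 3/3 ✓
Row 1: (1,1)Q 3/3 ✓ · (1,3)P 5/5 ✓ · (1,4)P 8/8 ✓ · (1,5)P 8/8 ✓ · (1,6)P 5/5 ✓
Row 2: (2,0)Q 4/4 ✓ · (2,1)Q 5/5 ✓ · (2,3)P 4/6 ✓ · (2,4)P 7/8 ✓ · (2,5)P 8/8 ✓ · (2,6)P 5/5 ✓
Row 3: (3,0)Q 4/4 ✓ · (3,1)Q 6/6 ✓ · (3,2)Q 5/6 ✓ · (3,3)Q 3/6 ✓ · (3,4)P 4/6 ✓ · (3,5)P 6/6 ✓ · (3,6)P 4/4 ✓
Row 4: (4,0)Q 4/4 ✓ · (4,2)Q 6/6 ✓ · (4,3)Q 5/6 ✓ · (4,6)P 2/3 ✓
Row 5: (5,0)Q 4/4 ✓ · (5,1)Q 7/7 ✓ · (5,2)Q 6/6 ✓ · (5,4)Q 5/5 ✓ · (5,5)Q 4/5 ✓
Row 6: (6,0)Q 3/3 ✓ · (6,1)Q 5/5 ✓ · (6,2)Q 4/4 ✓ · (6,3)Q 4/4 ✓ · (6,4)Q 4/4 ✓ · (6,5)Q 4/4 ✓ · (6,6)Q 2/2 ✓
All meet the threshold, so the configuration is stable.

Yes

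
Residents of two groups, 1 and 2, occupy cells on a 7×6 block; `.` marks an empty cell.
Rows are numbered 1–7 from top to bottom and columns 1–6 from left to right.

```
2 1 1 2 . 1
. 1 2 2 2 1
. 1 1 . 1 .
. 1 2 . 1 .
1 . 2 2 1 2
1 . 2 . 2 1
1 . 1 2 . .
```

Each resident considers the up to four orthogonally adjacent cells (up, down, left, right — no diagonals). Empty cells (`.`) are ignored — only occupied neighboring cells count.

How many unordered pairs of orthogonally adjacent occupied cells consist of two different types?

Scan each occupied cell's neighbors to the right and below so each pair is counted once.
Row 1: 2(1,1)–1(1,2)≠ 1(1,2)–1(1,3)= 1(1,2)–1(2,2)= 1(1,3)–2(1,4)≠ 1(1,3)–2(2,3)≠ 2(1,4)–2(2,4)= 1(1,6)–1(2,6)=  → 3/7 unlike.
Row 2: 1(2,2)–2(2,3)≠ 1(2,2)–1(3,2)= 2(2,3)–2(2,4)= 2(2,3)–1(3,3)≠ 2(2,4)–2(2,5)= 2(2,5)–1(2,6)≠ 2(2,5)–1(3,5)≠  → 4/7 unlike.
Row 3: 1(3,2)–1(3,3)= 1(3,2)–1(4,2)= 1(3,3)–2(4,3)≠ 1(3,5)–1(4,5)=  → 1/4 unlike.
Row 4: 1(4,2)–2(4,3)≠ 2(4,3)–2(5,3)= 1(4,5)–1(5,5)=  → 1/3 unlike.
Row 5: 1(5,1)–1(6,1)= 2(5,3)–2(5,4)= 2(5,3)–2(6,3)= 2(5,4)–1(5,5)≠ 1(5,5)–2(5,6)≠ 1(5,5)–2(6,5)≠ 2(5,6)–1(6,6)≠  → 4/7 unlike.
Row 6: 1(6,1)–1(7,1)= 2(6,3)–1(7,3)≠ 2(6,5)–1(6,6)≠  → 2/3 unlike.
Row 7: 1(7,3)–2(7,4)≠  → 1/1 unlike.
Total adjacent occupied pairs: 32; unlike-type pairs: 16.

16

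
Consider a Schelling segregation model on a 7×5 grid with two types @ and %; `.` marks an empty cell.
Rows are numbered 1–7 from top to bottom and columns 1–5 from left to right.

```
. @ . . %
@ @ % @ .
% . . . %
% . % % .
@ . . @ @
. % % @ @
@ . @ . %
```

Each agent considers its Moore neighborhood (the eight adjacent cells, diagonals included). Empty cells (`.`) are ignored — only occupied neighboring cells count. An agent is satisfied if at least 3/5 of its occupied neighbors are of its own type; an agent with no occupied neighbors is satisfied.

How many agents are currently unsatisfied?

16

(1,2)@ 2/3 satisfied
(1,5)% 0/1 not
(2,1)@ 2/3 satisfied
(2,2)@ 2/4 not
(2,3)% 0/3 not
(2,4)@ 0/3 not
(3,1)% 1/3 not
(3,5)% 1/2 not
(4,1)% 1/2 not
(4,3)% 1/2 not
(4,4)% 2/4 not
(5,1)@ 0/2 not
(5,4)@ 3/6 not
(5,5)@ 3/4 satisfied
(6,2)% 1/4 not
(6,3)% 1/4 not
(6,4)@ 4/6 satisfied
(6,5)@ 3/4 satisfied
(7,1)@ 0/1 not
(7,3)@ 1/3 not
(7,5)% 0/2 not
Unsatisfied: (1,5), (2,2), (2,3), (2,4), (3,1), (3,5), (4,1), (4,3), (4,4), (5,1), (5,4), (6,2), (6,3), (7,1), (7,3), (7,5) — 16 in total.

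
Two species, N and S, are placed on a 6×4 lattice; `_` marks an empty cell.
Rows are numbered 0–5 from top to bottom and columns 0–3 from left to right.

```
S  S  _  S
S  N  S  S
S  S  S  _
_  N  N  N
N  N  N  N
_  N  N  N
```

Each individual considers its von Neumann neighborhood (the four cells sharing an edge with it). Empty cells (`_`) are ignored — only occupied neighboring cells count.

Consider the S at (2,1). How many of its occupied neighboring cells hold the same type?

2

Occupied neighbors of (2,1): (1,1)=N, (3,1)=N, (2,0)=S, (2,2)=S.
Same type (S): 2 of 4.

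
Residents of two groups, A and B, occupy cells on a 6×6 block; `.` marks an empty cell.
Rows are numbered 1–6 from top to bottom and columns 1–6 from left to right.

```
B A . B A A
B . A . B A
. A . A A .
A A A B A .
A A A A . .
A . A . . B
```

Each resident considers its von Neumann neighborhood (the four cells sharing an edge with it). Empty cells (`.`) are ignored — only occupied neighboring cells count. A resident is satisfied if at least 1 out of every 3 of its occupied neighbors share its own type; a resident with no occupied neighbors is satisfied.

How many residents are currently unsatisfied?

(1,1)B 1/2 ok
(1,2)A 0/1 unhappy
(1,4)B 0/1 unhappy
(1,5)A 1/3 ok
(1,6)A 2/2 ok
(2,1)B 1/1 ok
(2,3)A 0/0 ok
(2,5)B 0/3 unhappy
(2,6)A 1/2 ok
(3,2)A 1/1 ok
(3,4)A 1/2 ok
(3,5)A 2/3 ok
(4,1)A 2/2 ok
(4,2)A 4/4 ok
(4,3)A 2/3 ok
(4,4)B 0/4 unhappy
(4,5)A 1/2 ok
(5,1)A 3/3 ok
(5,2)A 3/3 ok
(5,3)A 4/4 ok
(5,4)A 1/2 ok
(6,1)A 1/1 ok
(6,3)A 1/1 ok
(6,6)B 0/0 ok
Unsatisfied: (1,2), (1,4), (2,5), (4,4) — 4 in total.

4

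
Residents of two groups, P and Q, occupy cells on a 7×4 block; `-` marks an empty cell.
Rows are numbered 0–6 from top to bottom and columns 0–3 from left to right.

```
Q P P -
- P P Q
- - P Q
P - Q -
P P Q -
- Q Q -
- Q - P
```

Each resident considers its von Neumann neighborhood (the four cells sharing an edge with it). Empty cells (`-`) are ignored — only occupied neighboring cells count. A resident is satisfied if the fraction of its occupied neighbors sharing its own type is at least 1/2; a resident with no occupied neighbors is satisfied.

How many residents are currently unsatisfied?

Row 0: (0,0)Q 0/1 ✗ · (0,1)P 2/3 ✓ · (0,2)P 2/2 ✓
Row 1: (1,1)P 2/2 ✓ · (1,2)P 3/4 ✓ · (1,3)Q 1/2 ✓
Row 2: (2,2)P 1/3 ✗ · (2,3)Q 1/2 ✓
Row 3: (3,0)P 1/1 ✓ · (3,2)Q 1/2 ✓
Row 4: (4,0)P 2/2 ✓ · (4,1)P 1/3 ✗ · (4,2)Q 2/3 ✓
Row 5: (5,1)Q 2/3 ✓ · (5,2)Q 2/2 ✓
Row 6: (6,1)Q 1/1 ✓ · (6,3)P 0/0 ✓
Unsatisfied: (0,0), (2,2), (4,1) — 3 in total.

3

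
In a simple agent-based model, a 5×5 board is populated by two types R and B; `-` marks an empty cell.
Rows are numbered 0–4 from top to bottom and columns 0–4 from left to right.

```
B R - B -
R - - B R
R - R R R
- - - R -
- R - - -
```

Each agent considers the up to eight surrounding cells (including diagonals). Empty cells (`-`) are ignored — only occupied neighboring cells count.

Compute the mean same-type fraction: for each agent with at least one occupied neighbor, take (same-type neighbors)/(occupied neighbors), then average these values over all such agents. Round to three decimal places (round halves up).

0.598

Row 0: (0,0)B 0/2 · (0,1)R 1/2 · (0,3)B 1/2
Row 1: (1,0)R 2/3 · (1,3)B 1/5 · (1,4)R 2/4
Row 2: (2,0)R 1/1 · (2,2)R 2/3 · (2,3)R 4/5 · (2,4)R 3/4
Row 3: (3,3)R 3/3
Row 4: (4,1)R — no occupied neighbors
Sum over 11 agents: 0/2 + 1/2 + 1/2 + 2/3 + 1/5 + 2/4 + 1/1 + 2/3 + 4/5 + 3/4 + 3/3 = 79/12; mean = 79/12 ÷ 11 = 79/132 = 0.598484… → 0.598.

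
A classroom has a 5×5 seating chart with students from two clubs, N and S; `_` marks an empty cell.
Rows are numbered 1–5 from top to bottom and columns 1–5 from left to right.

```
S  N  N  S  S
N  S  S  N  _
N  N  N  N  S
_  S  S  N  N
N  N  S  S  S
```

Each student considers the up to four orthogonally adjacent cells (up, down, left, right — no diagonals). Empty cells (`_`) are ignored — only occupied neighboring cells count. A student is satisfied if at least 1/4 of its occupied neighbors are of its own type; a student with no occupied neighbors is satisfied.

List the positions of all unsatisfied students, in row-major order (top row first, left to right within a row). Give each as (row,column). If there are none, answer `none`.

(1,1), (3,5)

Row 1: (1,1)S 0/2 not · (1,2)N 1/3 satisfied · (1,3)N 1/3 satisfied · (1,4)S 1/3 satisfied · (1,5)S 1/1 satisfied
Row 2: (2,1)N 1/3 satisfied · (2,2)S 1/4 satisfied · (2,3)S 1/4 satisfied · (2,4)N 1/3 satisfied
Row 3: (3,1)N 2/2 satisfied · (3,2)N 2/4 satisfied · (3,3)N 2/4 satisfied · (3,4)N 3/4 satisfied · (3,5)S 0/2 not
Row 4: (4,2)S 1/3 satisfied · (4,3)S 2/4 satisfied · (4,4)N 2/4 satisfied · (4,5)N 1/3 satisfied
Row 5: (5,1)N 1/1 satisfied · (5,2)N 1/3 satisfied · (5,3)S 2/3 satisfied · (5,4)S 2/3 satisfied · (5,5)S 1/2 satisfied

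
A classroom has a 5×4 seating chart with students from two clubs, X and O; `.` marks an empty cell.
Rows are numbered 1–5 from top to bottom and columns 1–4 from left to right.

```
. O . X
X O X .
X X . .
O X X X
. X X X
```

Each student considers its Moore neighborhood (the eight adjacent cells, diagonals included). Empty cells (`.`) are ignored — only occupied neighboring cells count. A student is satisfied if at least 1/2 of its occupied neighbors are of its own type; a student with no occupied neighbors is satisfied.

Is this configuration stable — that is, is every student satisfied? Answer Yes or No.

(1,2)O 1/3 unhappy
(1,4)X 1/1 ok
(2,1)X 2/4 ok
(2,2)O 1/5 unhappy
(2,3)X 2/4 ok
(3,1)X 3/5 ok
(3,2)X 5/7 ok
(4,1)O 0/4 unhappy
(4,2)X 5/6 ok
(4,3)X 6/6 ok
(4,4)X 3/3 ok
(5,2)X 3/4 ok
(5,3)X 5/5 ok
(5,4)X 3/3 ok
For instance (1,2) has only 1/3 same-type neighbors, below 1/2.

No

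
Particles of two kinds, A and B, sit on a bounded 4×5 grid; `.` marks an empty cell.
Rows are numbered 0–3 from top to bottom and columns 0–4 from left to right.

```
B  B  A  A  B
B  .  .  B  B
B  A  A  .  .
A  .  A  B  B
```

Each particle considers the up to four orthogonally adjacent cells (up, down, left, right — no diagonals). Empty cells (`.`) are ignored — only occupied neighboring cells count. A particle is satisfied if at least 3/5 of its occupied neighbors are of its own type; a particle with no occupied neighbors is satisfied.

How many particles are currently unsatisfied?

10

Row 0: (0,0)B 2/2 satisfied · (0,1)B 1/2 not · (0,2)A 1/2 not · (0,3)A 1/3 not · (0,4)B 1/2 not
Row 1: (1,0)B 2/2 satisfied · (1,3)B 1/2 not · (1,4)B 2/2 satisfied
Row 2: (2,0)B 1/3 not · (2,1)A 1/2 not · (2,2)A 2/2 satisfied
Row 3: (3,0)A 0/1 not · (3,2)A 1/2 not · (3,3)B 1/2 not · (3,4)B 1/1 satisfied
Unsatisfied: (0,1), (0,2), (0,3), (0,4), (1,3), (2,0), (2,1), (3,0), (3,2), (3,3) — 10 in total.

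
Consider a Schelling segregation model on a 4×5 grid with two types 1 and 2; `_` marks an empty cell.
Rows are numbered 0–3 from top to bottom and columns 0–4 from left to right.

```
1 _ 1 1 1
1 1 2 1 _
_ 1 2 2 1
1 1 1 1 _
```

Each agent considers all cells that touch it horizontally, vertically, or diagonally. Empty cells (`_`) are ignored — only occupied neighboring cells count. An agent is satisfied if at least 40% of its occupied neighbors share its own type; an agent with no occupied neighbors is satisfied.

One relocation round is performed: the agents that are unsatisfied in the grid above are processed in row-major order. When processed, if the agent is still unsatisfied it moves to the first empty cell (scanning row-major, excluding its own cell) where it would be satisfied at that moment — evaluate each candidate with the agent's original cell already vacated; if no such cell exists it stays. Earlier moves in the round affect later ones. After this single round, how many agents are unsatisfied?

3

Initially unsatisfied (in order): (1,2), (2,2), (2,3).
  (1,2): no empty cell satisfies it; stays.
  (2,2): no empty cell satisfies it; stays.
  (2,3): no empty cell satisfies it; stays.
Resulting grid:
1 _ 1 1 1
1 1 2 1 _
_ 1 2 2 1
1 1 1 1 _
Unsatisfied now: (1,2), (2,2), (2,3).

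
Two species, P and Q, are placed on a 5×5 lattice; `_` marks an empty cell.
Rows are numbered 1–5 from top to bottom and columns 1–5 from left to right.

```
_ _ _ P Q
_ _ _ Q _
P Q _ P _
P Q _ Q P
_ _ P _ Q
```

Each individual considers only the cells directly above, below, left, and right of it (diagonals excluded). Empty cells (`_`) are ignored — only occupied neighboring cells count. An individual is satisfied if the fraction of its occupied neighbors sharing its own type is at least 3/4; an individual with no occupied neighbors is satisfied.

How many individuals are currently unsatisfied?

(1,4)P 0/2 ✗
(1,5)Q 0/1 ✗
(2,4)Q 0/2 ✗
(3,1)P 1/2 ✗
(3,2)Q 1/2 ✗
(3,4)P 0/2 ✗
(4,1)P 1/2 ✗
(4,2)Q 1/2 ✗
(4,4)Q 0/2 ✗
(4,5)P 0/2 ✗
(5,3)P 0/0 ✓
(5,5)Q 0/1 ✗
Unsatisfied: (1,4), (1,5), (2,4), (3,1), (3,2), (3,4), (4,1), (4,2), (4,4), (4,5), (5,5) — 11 in total.

11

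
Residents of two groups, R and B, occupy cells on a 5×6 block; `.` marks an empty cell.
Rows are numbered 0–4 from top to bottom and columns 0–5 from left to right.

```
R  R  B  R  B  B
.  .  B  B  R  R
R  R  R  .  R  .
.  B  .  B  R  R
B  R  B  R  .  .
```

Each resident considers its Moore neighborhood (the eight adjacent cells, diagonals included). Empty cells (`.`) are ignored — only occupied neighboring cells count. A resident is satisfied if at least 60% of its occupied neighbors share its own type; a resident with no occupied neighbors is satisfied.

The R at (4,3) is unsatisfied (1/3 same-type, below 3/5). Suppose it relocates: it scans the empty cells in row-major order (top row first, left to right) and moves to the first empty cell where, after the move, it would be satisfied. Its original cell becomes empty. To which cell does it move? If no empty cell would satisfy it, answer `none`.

Vacating (4,3). Empty cells in order:
  (1,0): 4/4 same-type → satisfied — stop here.

(1,0)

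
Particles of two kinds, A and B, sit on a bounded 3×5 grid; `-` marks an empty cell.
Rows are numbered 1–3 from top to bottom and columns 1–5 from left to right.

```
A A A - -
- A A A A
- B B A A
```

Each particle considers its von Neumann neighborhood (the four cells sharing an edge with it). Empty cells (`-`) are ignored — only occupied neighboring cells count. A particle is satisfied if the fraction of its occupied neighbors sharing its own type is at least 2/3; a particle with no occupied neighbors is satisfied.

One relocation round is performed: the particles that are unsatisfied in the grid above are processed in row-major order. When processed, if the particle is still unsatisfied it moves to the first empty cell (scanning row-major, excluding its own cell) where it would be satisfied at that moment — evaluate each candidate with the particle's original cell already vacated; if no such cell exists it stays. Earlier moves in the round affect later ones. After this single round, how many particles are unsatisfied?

Initially unsatisfied (in order): (3,2), (3,3).
  (3,2) → (3,1).
  (3,3): no empty cell satisfies it; stays.
Resulting grid:
A A A - -
- A A A A
B - B A A
Unsatisfied now: (3,3).

1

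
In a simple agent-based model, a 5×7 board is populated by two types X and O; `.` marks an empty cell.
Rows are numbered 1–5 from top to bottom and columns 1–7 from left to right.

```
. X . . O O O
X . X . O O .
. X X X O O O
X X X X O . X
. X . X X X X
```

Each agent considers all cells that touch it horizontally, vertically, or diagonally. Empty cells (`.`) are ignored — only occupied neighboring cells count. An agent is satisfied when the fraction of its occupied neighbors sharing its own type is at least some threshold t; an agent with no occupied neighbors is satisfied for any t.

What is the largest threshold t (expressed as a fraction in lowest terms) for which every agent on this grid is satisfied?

Row 1: (1,2)X 2/2 · (1,5)O 3/3 · (1,6)O 4/4 · (1,7)O 2/2
Row 2: (2,1)X 2/2 · (2,3)X 4/4 · (2,5)O 5/6 · (2,6)O 7/7
Row 3: (3,2)X 6/6 · (3,3)X 6/6 · (3,4)X 4/7 · (3,5)O 4/6 · (3,6)O 5/6 · (3,7)O 2/3
Row 4: (4,1)X 3/3 · (4,2)X 5/5 · (4,3)X 7/7 · (4,4)X 5/7 · (4,5)O 2/7 · (4,7)X 2/4
Row 5: (5,2)X 3/3 · (5,4)X 3/4 · (5,5)X 3/4 · (5,6)X 3/4 · (5,7)X 2/2
The smallest same-type fraction is 2/7 at (4,5), which reduces to 2/7. Any threshold above that leaves this agent unsatisfied.

2/7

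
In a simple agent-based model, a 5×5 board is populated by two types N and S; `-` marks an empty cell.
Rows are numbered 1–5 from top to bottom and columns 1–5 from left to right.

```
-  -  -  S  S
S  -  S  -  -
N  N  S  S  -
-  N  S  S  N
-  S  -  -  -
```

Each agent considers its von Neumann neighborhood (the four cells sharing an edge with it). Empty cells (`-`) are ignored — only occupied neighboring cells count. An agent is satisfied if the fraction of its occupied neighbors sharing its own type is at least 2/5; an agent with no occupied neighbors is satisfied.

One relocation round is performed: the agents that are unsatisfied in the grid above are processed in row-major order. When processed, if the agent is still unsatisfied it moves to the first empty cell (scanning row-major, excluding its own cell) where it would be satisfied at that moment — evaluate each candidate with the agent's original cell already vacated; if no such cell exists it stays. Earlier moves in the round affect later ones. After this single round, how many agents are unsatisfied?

Initially unsatisfied (in order): (2,1), (4,2), (4,5), (5,2).
  (2,1) → (1,1).
  (4,2) → (2,1).
  (4,5) → (2,2).
  (5,2): now satisfied by earlier moves; stays.
Resulting grid:
S - - S S
N N S - -
N N S S -
- - S S -
- S - - -
Unsatisfied now: (1,1).

1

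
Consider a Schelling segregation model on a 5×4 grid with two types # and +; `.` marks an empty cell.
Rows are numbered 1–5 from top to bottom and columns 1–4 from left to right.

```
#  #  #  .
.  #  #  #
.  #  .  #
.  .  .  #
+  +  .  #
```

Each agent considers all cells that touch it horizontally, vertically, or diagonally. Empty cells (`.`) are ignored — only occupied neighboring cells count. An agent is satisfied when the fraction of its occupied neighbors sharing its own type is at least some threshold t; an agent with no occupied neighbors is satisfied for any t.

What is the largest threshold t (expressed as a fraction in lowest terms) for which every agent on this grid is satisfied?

1/1

(1,1)# 2/2
(1,2)# 4/4
(1,3)# 4/4
(2,2)# 5/5
(2,3)# 6/6
(2,4)# 3/3
(3,2)# 2/2
(3,4)# 3/3
(4,4)# 2/2
(5,1)+ 1/1
(5,2)+ 1/1
(5,4)# 1/1
The smallest same-type fraction is 2/2 at (1,1), which reduces to 1/1. Any threshold above that leaves this agent unsatisfied.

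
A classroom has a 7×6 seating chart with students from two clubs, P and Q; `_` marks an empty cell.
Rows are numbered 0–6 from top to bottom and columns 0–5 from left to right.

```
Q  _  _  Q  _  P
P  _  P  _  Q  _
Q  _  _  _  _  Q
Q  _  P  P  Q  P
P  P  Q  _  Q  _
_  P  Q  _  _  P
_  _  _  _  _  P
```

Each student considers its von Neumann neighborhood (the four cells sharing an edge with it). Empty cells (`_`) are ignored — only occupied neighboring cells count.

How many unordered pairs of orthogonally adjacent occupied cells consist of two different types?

Scan each occupied cell's neighbors to the right and below so each pair is counted once.
From row 0: 1 unlike of 1 pairs (running 1/1).
From row 1: 1 unlike of 1 pairs (running 2/2).
From row 2: 1 unlike of 2 pairs (running 3/4).
From row 3: 4 unlike of 6 pairs (running 7/10).
From row 4: 1 unlike of 4 pairs (running 8/14).
From row 5: 1 unlike of 2 pairs (running 9/16).
Total adjacent occupied pairs: 16; unlike-type pairs: 9.

9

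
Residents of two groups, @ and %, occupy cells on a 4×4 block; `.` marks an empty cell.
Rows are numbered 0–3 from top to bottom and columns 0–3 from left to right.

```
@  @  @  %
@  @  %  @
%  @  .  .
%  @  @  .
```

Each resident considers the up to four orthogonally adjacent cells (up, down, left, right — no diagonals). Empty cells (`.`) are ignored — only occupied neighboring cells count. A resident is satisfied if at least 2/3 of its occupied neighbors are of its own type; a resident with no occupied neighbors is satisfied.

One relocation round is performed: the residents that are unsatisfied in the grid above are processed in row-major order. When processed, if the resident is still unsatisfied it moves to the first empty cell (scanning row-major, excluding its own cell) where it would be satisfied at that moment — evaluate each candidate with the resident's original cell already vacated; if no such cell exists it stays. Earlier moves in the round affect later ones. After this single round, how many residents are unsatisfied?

Initially unsatisfied (in order): (0,2), (0,3), (1,2), (1,3), (2,0), (3,0).
  (0,2) → (2,2).
  (0,3): no empty cell satisfies it; stays.
  (1,2): no empty cell satisfies it; stays.
  (1,3) → (2,3).
  (2,0) → (0,2).
  (3,0) → (1,3).
Resulting grid:
@ @ % %
@ @ % %
. @ @ @
. @ @ .
Unsatisfied now: (1,2), (2,3).

2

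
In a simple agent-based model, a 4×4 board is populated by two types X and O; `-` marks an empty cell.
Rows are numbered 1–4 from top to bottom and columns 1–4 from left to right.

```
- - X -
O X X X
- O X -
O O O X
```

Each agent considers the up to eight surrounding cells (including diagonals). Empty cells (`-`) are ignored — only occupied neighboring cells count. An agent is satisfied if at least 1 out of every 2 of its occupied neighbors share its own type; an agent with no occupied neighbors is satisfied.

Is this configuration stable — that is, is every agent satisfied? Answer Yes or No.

Row 1: (1,3)X 3/3 satisfied
Row 2: (2,1)O 1/2 satisfied · (2,2)X 3/5 satisfied · (2,3)X 4/5 satisfied · (2,4)X 3/3 satisfied
Row 3: (3,2)O 4/7 satisfied · (3,3)X 4/7 satisfied
Row 4: (4,1)O 2/2 satisfied · (4,2)O 3/4 satisfied · (4,3)O 2/4 satisfied · (4,4)X 1/2 satisfied
All meet the threshold, so the configuration is stable.

Yes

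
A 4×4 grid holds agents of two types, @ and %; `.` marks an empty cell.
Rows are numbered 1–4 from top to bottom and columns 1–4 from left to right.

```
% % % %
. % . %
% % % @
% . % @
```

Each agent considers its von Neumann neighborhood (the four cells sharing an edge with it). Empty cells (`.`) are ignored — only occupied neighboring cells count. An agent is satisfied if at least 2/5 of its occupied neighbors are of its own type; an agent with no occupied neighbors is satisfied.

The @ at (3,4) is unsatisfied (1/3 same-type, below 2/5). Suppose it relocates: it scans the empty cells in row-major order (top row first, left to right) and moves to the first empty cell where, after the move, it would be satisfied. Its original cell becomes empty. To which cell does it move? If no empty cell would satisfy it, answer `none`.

none

Vacating (3,4). Empty cells in order:
  (2,1): 0/3 same-type → still unsatisfied.
  (2,3): 0/4 same-type → still unsatisfied.
  (4,2): 0/3 same-type → still unsatisfied.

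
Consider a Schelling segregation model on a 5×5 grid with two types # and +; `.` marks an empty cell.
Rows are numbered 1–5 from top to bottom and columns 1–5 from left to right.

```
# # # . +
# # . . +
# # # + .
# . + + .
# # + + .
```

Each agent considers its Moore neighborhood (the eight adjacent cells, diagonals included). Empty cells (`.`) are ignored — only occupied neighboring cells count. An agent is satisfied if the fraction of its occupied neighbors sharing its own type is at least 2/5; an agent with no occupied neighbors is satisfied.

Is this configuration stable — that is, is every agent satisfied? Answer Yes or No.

(1,1)# 3/3 ok
(1,2)# 4/4 ok
(1,3)# 2/2 ok
(1,5)+ 1/1 ok
(2,1)# 5/5 ok
(2,2)# 7/7 ok
(2,5)+ 2/2 ok
(3,1)# 4/4 ok
(3,2)# 5/6 ok
(3,3)# 2/5 ok
(3,4)+ 3/4 ok
(4,1)# 4/4 ok
(4,3)+ 4/7 ok
(4,4)+ 4/5 ok
(5,1)# 2/2 ok
(5,2)# 2/4 ok
(5,3)+ 3/4 ok
(5,4)+ 3/3 ok
All meet the threshold, so the configuration is stable.

Yes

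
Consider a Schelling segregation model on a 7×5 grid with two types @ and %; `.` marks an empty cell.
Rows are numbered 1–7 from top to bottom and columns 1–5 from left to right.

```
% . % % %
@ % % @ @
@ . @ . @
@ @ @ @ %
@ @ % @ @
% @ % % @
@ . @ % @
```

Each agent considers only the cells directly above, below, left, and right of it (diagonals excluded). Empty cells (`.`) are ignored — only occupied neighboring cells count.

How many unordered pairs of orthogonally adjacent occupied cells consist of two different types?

21

Scan each occupied cell's neighbors to the right and below so each pair is counted once.
From row 1: 3 unlike of 6 pairs (running 3/6).
From row 2: 3 unlike of 7 pairs (running 6/13).
From row 3: 1 unlike of 3 pairs (running 7/16).
From row 4: 3 unlike of 9 pairs (running 10/25).
From row 5: 4 unlike of 9 pairs (running 14/34).
From row 6: 5 unlike of 8 pairs (running 19/42).
From row 7: 2 unlike of 2 pairs (running 21/44).
Total adjacent occupied pairs: 44; unlike-type pairs: 21.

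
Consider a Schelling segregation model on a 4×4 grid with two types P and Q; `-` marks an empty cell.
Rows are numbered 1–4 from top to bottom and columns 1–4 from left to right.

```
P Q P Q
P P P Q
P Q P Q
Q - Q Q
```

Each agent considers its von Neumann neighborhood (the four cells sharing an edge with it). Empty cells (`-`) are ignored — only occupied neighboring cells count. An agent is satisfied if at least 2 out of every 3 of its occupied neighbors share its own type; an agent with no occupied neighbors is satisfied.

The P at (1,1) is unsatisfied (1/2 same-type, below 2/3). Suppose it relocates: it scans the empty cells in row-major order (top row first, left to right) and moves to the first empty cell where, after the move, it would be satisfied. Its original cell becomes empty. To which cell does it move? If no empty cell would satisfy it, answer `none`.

Vacating (1,1). Empty cells in order:
  (4,2): 0/3 same-type → still unsatisfied.

none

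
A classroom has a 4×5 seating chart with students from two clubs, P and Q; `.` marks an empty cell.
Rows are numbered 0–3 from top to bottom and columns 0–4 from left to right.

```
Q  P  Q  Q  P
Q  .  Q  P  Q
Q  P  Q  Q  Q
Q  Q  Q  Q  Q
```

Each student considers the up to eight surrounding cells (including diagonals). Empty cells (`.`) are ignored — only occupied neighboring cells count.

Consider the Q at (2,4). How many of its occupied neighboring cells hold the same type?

Occupied neighbors of (2,4): (1,3)=P, (1,4)=Q, (2,3)=Q, (3,3)=Q, (3,4)=Q.
Same type (Q): 4 of 5.

4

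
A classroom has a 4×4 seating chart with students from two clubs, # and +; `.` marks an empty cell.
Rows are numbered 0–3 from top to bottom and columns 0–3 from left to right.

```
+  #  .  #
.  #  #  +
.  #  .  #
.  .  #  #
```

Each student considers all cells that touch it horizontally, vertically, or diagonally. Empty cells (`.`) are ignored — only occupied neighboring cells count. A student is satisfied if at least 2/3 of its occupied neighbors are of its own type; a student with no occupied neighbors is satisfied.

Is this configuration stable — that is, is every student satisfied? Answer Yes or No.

No

(0,0)+ 0/2 ✗
(0,1)# 2/3 ✓
(0,3)# 1/2 ✗
(1,1)# 3/4 ✓
(1,2)# 5/6 ✓
(1,3)+ 0/3 ✗
(2,1)# 3/3 ✓
(2,3)# 3/4 ✓
(3,2)# 3/3 ✓
(3,3)# 2/2 ✓
For instance (0,0) has only 0/2 same-type neighbors, below 2/3.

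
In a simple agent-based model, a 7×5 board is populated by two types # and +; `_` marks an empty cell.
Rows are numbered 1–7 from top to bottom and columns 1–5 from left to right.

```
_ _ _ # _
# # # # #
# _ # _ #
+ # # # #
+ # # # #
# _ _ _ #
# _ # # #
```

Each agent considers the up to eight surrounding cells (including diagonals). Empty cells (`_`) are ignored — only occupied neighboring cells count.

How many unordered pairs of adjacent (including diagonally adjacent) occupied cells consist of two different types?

6

Scan each occupied cell's neighbors to the right and below (and the two forward diagonals) so each pair is counted once.
Row 1: #(1,4)–#(2,4)= #(1,4)–#(2,5)= #(1,4)–#(2,3)=  → 0/3 unlike.
Row 2: #(2,1)–#(2,2)= #(2,1)–#(3,1)= #(2,2)–#(2,3)= #(2,2)–#(3,3)= #(2,2)–#(3,1)= #(2,3)–#(2,4)= #(2,3)–#(3,3)= #(2,4)–#(2,5)= #(2,4)–#(3,5)= #(2,4)–#(3,3)= #(2,5)–#(3,5)=  → 0/11 unlike.
Row 3: #(3,1)–+(4,1)≠ #(3,1)–#(4,2)= #(3,3)–#(4,3)= #(3,3)–#(4,4)= #(3,3)–#(4,2)= #(3,5)–#(4,5)= #(3,5)–#(4,4)=  → 1/7 unlike.
Row 4: +(4,1)–#(4,2)≠ +(4,1)–+(5,1)= +(4,1)–#(5,2)≠ #(4,2)–#(4,3)= #(4,2)–#(5,2)= #(4,2)–#(5,3)= #(4,2)–+(5,1)≠ #(4,3)–#(4,4)= #(4,3)–#(5,3)= #(4,3)–#(5,4)= #(4,3)–#(5,2)= #(4,4)–#(4,5)= #(4,4)–#(5,4)= #(4,4)–#(5,5)= #(4,4)–#(5,3)= #(4,5)–#(5,5)= #(4,5)–#(5,4)=  → 3/17 unlike.
Row 5: +(5,1)–#(5,2)≠ +(5,1)–#(6,1)≠ #(5,2)–#(5,3)= #(5,2)–#(6,1)= #(5,3)–#(5,4)= #(5,4)–#(5,5)= #(5,4)–#(6,5)= #(5,5)–#(6,5)=  → 2/8 unlike.
Row 6: #(6,1)–#(7,1)= #(6,5)–#(7,5)= #(6,5)–#(7,4)=  → 0/3 unlike.
Row 7: #(7,3)–#(7,4)= #(7,4)–#(7,5)=  → 0/2 unlike.
Total adjacent occupied pairs: 51; unlike-type pairs: 6.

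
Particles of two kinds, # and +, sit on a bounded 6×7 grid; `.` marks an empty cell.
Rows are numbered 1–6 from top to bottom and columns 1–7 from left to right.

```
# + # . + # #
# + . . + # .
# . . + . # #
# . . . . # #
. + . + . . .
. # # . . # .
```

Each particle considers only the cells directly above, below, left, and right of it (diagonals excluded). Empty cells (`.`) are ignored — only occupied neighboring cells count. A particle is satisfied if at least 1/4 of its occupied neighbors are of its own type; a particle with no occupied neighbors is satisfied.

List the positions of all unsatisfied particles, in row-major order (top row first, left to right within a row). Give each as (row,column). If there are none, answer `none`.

Row 1: (1,1)# 1/2 ✓ · (1,2)+ 1/3 ✓ · (1,3)# 0/1 ✗ · (1,5)+ 1/2 ✓ · (1,6)# 2/3 ✓ · (1,7)# 1/1 ✓
Row 2: (2,1)# 2/3 ✓ · (2,2)+ 1/2 ✓ · (2,5)+ 1/2 ✓ · (2,6)# 2/3 ✓
Row 3: (3,1)# 2/2 ✓ · (3,4)+ 0/0 ✓ · (3,6)# 3/3 ✓ · (3,7)# 2/2 ✓
Row 4: (4,1)# 1/1 ✓ · (4,6)# 2/2 ✓ · (4,7)# 2/2 ✓
Row 5: (5,2)+ 0/1 ✗ · (5,4)+ 0/0 ✓
Row 6: (6,2)# 1/2 ✓ · (6,3)# 1/1 ✓ · (6,6)# 0/0 ✓

(1,3), (5,2)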